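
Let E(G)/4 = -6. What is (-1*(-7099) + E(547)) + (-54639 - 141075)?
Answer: -188639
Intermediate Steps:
E(G) = -24 (E(G) = 4*(-6) = -24)
(-1*(-7099) + E(547)) + (-54639 - 141075) = (-1*(-7099) - 24) + (-54639 - 141075) = (7099 - 24) - 195714 = 7075 - 195714 = -188639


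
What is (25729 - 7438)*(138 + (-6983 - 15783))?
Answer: -413888748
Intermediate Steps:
(25729 - 7438)*(138 + (-6983 - 15783)) = 18291*(138 - 22766) = 18291*(-22628) = -413888748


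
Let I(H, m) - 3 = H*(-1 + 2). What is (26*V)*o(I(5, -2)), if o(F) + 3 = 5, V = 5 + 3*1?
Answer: 416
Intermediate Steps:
V = 8 (V = 5 + 3 = 8)
I(H, m) = 3 + H (I(H, m) = 3 + H*(-1 + 2) = 3 + H*1 = 3 + H)
o(F) = 2 (o(F) = -3 + 5 = 2)
(26*V)*o(I(5, -2)) = (26*8)*2 = 208*2 = 416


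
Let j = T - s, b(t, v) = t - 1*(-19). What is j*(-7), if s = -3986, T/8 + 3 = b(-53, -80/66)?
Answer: -25830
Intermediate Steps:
b(t, v) = 19 + t (b(t, v) = t + 19 = 19 + t)
T = -296 (T = -24 + 8*(19 - 53) = -24 + 8*(-34) = -24 - 272 = -296)
j = 3690 (j = -296 - 1*(-3986) = -296 + 3986 = 3690)
j*(-7) = 3690*(-7) = -25830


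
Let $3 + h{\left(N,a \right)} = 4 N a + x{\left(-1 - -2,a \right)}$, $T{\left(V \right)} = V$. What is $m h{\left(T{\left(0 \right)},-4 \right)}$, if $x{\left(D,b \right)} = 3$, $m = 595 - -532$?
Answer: $0$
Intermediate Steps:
$m = 1127$ ($m = 595 + 532 = 1127$)
$h{\left(N,a \right)} = 4 N a$ ($h{\left(N,a \right)} = -3 + \left(4 N a + 3\right) = -3 + \left(3 + 4 N a\right) = 4 N a$)
$m h{\left(T{\left(0 \right)},-4 \right)} = 1127 \cdot 4 \cdot 0 \left(-4\right) = 1127 \cdot 0 = 0$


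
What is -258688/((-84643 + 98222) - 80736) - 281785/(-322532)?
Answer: 14622713323/3094325932 ≈ 4.7257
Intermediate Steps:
-258688/((-84643 + 98222) - 80736) - 281785/(-322532) = -258688/(13579 - 80736) - 281785*(-1/322532) = -258688/(-67157) + 40255/46076 = -258688*(-1/67157) + 40255/46076 = 258688/67157 + 40255/46076 = 14622713323/3094325932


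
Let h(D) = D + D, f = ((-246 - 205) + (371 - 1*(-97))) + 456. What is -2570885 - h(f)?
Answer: -2571831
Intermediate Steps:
f = 473 (f = (-451 + (371 + 97)) + 456 = (-451 + 468) + 456 = 17 + 456 = 473)
h(D) = 2*D
-2570885 - h(f) = -2570885 - 2*473 = -2570885 - 1*946 = -2570885 - 946 = -2571831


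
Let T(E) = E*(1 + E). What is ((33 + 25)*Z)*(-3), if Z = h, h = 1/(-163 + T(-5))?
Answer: 174/143 ≈ 1.2168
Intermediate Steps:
h = -1/143 (h = 1/(-163 - 5*(1 - 5)) = 1/(-163 - 5*(-4)) = 1/(-163 + 20) = 1/(-143) = -1/143 ≈ -0.0069930)
Z = -1/143 ≈ -0.0069930
((33 + 25)*Z)*(-3) = ((33 + 25)*(-1/143))*(-3) = (58*(-1/143))*(-3) = -58/143*(-3) = 174/143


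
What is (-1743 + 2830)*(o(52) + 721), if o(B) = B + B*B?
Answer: 3779499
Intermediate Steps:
o(B) = B + B²
(-1743 + 2830)*(o(52) + 721) = (-1743 + 2830)*(52*(1 + 52) + 721) = 1087*(52*53 + 721) = 1087*(2756 + 721) = 1087*3477 = 3779499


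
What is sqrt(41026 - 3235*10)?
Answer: 6*sqrt(241) ≈ 93.145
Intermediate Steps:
sqrt(41026 - 3235*10) = sqrt(41026 - 32350) = sqrt(8676) = 6*sqrt(241)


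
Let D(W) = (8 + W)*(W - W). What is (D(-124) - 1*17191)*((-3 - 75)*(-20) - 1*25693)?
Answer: 414870403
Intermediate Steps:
D(W) = 0 (D(W) = (8 + W)*0 = 0)
(D(-124) - 1*17191)*((-3 - 75)*(-20) - 1*25693) = (0 - 1*17191)*((-3 - 75)*(-20) - 1*25693) = (0 - 17191)*(-78*(-20) - 25693) = -17191*(1560 - 25693) = -17191*(-24133) = 414870403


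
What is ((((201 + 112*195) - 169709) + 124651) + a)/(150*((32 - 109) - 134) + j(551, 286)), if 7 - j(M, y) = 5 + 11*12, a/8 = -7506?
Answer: 16613/6356 ≈ 2.6138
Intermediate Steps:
a = -60048 (a = 8*(-7506) = -60048)
j(M, y) = -130 (j(M, y) = 7 - (5 + 11*12) = 7 - (5 + 132) = 7 - 1*137 = 7 - 137 = -130)
((((201 + 112*195) - 169709) + 124651) + a)/(150*((32 - 109) - 134) + j(551, 286)) = ((((201 + 112*195) - 169709) + 124651) - 60048)/(150*((32 - 109) - 134) - 130) = ((((201 + 21840) - 169709) + 124651) - 60048)/(150*(-77 - 134) - 130) = (((22041 - 169709) + 124651) - 60048)/(150*(-211) - 130) = ((-147668 + 124651) - 60048)/(-31650 - 130) = (-23017 - 60048)/(-31780) = -83065*(-1/31780) = 16613/6356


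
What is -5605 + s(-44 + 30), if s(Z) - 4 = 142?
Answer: -5459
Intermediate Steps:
s(Z) = 146 (s(Z) = 4 + 142 = 146)
-5605 + s(-44 + 30) = -5605 + 146 = -5459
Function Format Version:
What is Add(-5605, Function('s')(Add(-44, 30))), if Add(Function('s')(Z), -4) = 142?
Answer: -5459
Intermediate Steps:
Function('s')(Z) = 146 (Function('s')(Z) = Add(4, 142) = 146)
Add(-5605, Function('s')(Add(-44, 30))) = Add(-5605, 146) = -5459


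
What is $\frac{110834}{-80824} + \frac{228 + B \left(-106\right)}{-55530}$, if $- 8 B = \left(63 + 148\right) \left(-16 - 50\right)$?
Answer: $\frac{182095087}{93503265} \approx 1.9475$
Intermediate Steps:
$B = \frac{6963}{4}$ ($B = - \frac{\left(63 + 148\right) \left(-16 - 50\right)}{8} = - \frac{211 \left(-66\right)}{8} = \left(- \frac{1}{8}\right) \left(-13926\right) = \frac{6963}{4} \approx 1740.8$)
$\frac{110834}{-80824} + \frac{228 + B \left(-106\right)}{-55530} = \frac{110834}{-80824} + \frac{228 + \frac{6963}{4} \left(-106\right)}{-55530} = 110834 \left(- \frac{1}{80824}\right) + \left(228 - \frac{369039}{2}\right) \left(- \frac{1}{55530}\right) = - \frac{55417}{40412} - - \frac{122861}{37020} = - \frac{55417}{40412} + \frac{122861}{37020} = \frac{182095087}{93503265}$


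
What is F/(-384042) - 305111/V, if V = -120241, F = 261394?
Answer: 42872581354/23088797061 ≈ 1.8569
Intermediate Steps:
F/(-384042) - 305111/V = 261394/(-384042) - 305111/(-120241) = 261394*(-1/384042) - 305111*(-1/120241) = -130697/192021 + 305111/120241 = 42872581354/23088797061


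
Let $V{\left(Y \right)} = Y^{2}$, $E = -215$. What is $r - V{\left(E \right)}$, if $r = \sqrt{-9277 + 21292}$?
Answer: $-46225 + 3 \sqrt{1335} \approx -46115.0$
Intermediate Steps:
$r = 3 \sqrt{1335}$ ($r = \sqrt{12015} = 3 \sqrt{1335} \approx 109.61$)
$r - V{\left(E \right)} = 3 \sqrt{1335} - \left(-215\right)^{2} = 3 \sqrt{1335} - 46225 = -46225 + 3 \sqrt{1335}$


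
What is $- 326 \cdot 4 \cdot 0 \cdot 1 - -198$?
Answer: $198$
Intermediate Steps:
$- 326 \cdot 4 \cdot 0 \cdot 1 - -198 = - 326 \cdot 0 \cdot 1 + 198 = \left(-326\right) 0 + 198 = 0 + 198 = 198$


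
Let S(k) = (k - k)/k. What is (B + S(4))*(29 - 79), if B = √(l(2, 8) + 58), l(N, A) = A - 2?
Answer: -400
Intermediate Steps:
l(N, A) = -2 + A
B = 8 (B = √((-2 + 8) + 58) = √(6 + 58) = √64 = 8)
S(k) = 0 (S(k) = 0/k = 0)
(B + S(4))*(29 - 79) = (8 + 0)*(29 - 79) = 8*(-50) = -400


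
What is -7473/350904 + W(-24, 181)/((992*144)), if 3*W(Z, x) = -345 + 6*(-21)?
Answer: -46774793/2088580608 ≈ -0.022395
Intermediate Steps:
W(Z, x) = -157 (W(Z, x) = (-345 + 6*(-21))/3 = (-345 - 126)/3 = (⅓)*(-471) = -157)
-7473/350904 + W(-24, 181)/((992*144)) = -7473/350904 - 157/(992*144) = -7473*1/350904 - 157/142848 = -2491/116968 - 157*1/142848 = -2491/116968 - 157/142848 = -46774793/2088580608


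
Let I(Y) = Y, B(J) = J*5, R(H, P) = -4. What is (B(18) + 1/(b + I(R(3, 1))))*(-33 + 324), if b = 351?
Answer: 9088221/347 ≈ 26191.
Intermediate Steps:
B(J) = 5*J
(B(18) + 1/(b + I(R(3, 1))))*(-33 + 324) = (5*18 + 1/(351 - 4))*(-33 + 324) = (90 + 1/347)*291 = (31231/347)*291 = 9088221/347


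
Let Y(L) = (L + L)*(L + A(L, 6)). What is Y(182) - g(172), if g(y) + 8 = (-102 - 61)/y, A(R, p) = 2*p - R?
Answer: 752835/172 ≈ 4376.9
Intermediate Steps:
A(R, p) = -R + 2*p
g(y) = -8 - 163/y (g(y) = -8 + (-102 - 61)/y = -8 - 163/y)
Y(L) = 24*L (Y(L) = (L + L)*(L + (-L + 2*6)) = (2*L)*(L + (-L + 12)) = (2*L)*(L + (12 - L)) = (2*L)*12 = 24*L)
Y(182) - g(172) = 24*182 - (-8 - 163/172) = 4368 - (-8 - 163*1/172) = 4368 - (-8 - 163/172) = 4368 - 1*(-1539/172) = 4368 + 1539/172 = 752835/172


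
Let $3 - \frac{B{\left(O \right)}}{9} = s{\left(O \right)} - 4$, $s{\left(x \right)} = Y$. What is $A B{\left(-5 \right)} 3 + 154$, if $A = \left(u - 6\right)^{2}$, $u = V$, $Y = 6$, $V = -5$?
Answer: $3421$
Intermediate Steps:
$s{\left(x \right)} = 6$
$B{\left(O \right)} = 9$ ($B{\left(O \right)} = 27 - 9 \left(6 - 4\right) = 27 - 18 = 9$)
$u = -5$
$A = 121$ ($A = \left(-5 - 6\right)^{2} = \left(-11\right)^{2} = 121$)
$A B{\left(-5 \right)} 3 + 154 = 121 \cdot 9 \cdot 3 + 154 = 121 \cdot 27 + 154 = 3267 + 154 = 3421$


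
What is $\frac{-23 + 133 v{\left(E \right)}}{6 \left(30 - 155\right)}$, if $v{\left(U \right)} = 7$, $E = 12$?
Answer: $- \frac{454}{375} \approx -1.2107$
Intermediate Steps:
$\frac{-23 + 133 v{\left(E \right)}}{6 \left(30 - 155\right)} = \frac{-23 + 133 \cdot 7}{6 \left(30 - 155\right)} = \frac{-23 + 931}{6 \left(-125\right)} = \frac{908}{-750} = 908 \left(- \frac{1}{750}\right) = - \frac{454}{375}$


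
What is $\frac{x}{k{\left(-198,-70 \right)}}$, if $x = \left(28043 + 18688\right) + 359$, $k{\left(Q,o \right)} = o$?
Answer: $- \frac{4709}{7} \approx -672.71$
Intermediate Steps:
$x = 47090$ ($x = 46731 + 359 = 47090$)
$\frac{x}{k{\left(-198,-70 \right)}} = \frac{47090}{-70} = 47090 \left(- \frac{1}{70}\right) = - \frac{4709}{7}$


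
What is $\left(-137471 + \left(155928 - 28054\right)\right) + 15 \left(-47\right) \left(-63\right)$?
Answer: $34818$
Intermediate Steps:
$\left(-137471 + \left(155928 - 28054\right)\right) + 15 \left(-47\right) \left(-63\right) = \left(-137471 + 127874\right) - -44415 = -9597 + 44415 = 34818$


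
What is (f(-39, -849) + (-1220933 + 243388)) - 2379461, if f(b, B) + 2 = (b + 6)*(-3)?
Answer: -3356909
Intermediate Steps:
f(b, B) = -20 - 3*b (f(b, B) = -2 + (b + 6)*(-3) = -2 + (6 + b)*(-3) = -2 + (-18 - 3*b) = -20 - 3*b)
(f(-39, -849) + (-1220933 + 243388)) - 2379461 = ((-20 - 3*(-39)) + (-1220933 + 243388)) - 2379461 = ((-20 + 117) - 977545) - 2379461 = (97 - 977545) - 2379461 = -977448 - 2379461 = -3356909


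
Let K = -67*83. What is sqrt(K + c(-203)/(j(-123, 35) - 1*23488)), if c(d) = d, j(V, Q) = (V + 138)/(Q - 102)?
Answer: 3*I*sqrt(1530240428258330)/1573711 ≈ 74.572*I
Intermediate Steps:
j(V, Q) = (138 + V)/(-102 + Q)
K = -5561
sqrt(K + c(-203)/(j(-123, 35) - 1*23488)) = sqrt(-5561 - 203/((138 - 123)/(-102 + 35) - 1*23488)) = sqrt(-5561 - 203/(15/(-67) - 23488)) = sqrt(-5561 - 203/(-1/67*15 - 23488)) = sqrt(-5561 - 203/(-15/67 - 23488)) = sqrt(-5561 - 203/(-1573711/67)) = sqrt(-5561 - 203*(-67/1573711)) = sqrt(-5561 + 13601/1573711) = sqrt(-8751393270/1573711) = 3*I*sqrt(1530240428258330)/1573711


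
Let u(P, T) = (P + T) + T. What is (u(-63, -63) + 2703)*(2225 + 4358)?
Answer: 16549662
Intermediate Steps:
u(P, T) = P + 2*T
(u(-63, -63) + 2703)*(2225 + 4358) = ((-63 + 2*(-63)) + 2703)*(2225 + 4358) = ((-63 - 126) + 2703)*6583 = (-189 + 2703)*6583 = 2514*6583 = 16549662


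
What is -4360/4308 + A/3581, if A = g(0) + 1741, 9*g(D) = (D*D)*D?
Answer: -2028233/3856737 ≈ -0.52589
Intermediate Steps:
g(D) = D³/9 (g(D) = ((D*D)*D)/9 = (D²*D)/9 = D³/9)
A = 1741 (A = (⅑)*0³ + 1741 = (⅑)*0 + 1741 = 0 + 1741 = 1741)
-4360/4308 + A/3581 = -4360/4308 + 1741/3581 = -4360*1/4308 + 1741*(1/3581) = -1090/1077 + 1741/3581 = -2028233/3856737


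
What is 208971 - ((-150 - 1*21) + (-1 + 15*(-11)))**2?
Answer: 95402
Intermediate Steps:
208971 - ((-150 - 1*21) + (-1 + 15*(-11)))**2 = 208971 - ((-150 - 21) + (-1 - 165))**2 = 208971 - (-171 - 166)**2 = 208971 - 1*(-337)**2 = 208971 - 1*113569 = 208971 - 113569 = 95402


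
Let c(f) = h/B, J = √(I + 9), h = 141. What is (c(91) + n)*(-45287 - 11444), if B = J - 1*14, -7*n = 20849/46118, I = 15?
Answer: 4544469034939/6940759 + 7999071*√6/86 ≈ 8.8258e+5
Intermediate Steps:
n = -20849/322826 (n = -20849/(7*46118) = -⅐*20849/46118 = -20849/322826 ≈ -0.064583)
J = 2*√6 (J = √(15 + 9) = √24 = 2*√6 ≈ 4.8990)
B = -14 + 2*√6 (B = 2*√6 - 1*14 = 2*√6 - 14 = -14 + 2*√6 ≈ -9.1010)
c(f) = 141/(-14 + 2*√6)
(c(91) + n)*(-45287 - 11444) = ((-987/86 - 141*√6/86) - 20849/322826)*(-45287 - 11444) = (-80105569/6940759 - 141*√6/86)*(-56731) = 4544469034939/6940759 + 7999071*√6/86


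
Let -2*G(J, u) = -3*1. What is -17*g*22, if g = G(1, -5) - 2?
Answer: 187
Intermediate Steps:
G(J, u) = 3/2 (G(J, u) = -(-3)/2 = -½*(-3) = 3/2)
g = -½ (g = 3/2 - 2 = -½ ≈ -0.50000)
-17*g*22 = -17*(-½)*22 = (17/2)*22 = 187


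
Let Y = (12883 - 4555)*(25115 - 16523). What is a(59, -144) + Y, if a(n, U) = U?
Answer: 71554032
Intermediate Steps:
Y = 71554176 (Y = 8328*8592 = 71554176)
a(59, -144) + Y = -144 + 71554176 = 71554032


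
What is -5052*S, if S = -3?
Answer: 15156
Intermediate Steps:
-5052*S = -5052*(-3) = 15156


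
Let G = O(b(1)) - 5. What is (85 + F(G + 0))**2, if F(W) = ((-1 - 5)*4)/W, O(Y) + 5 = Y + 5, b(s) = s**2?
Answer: 8281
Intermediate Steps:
O(Y) = Y (O(Y) = -5 + (Y + 5) = -5 + (5 + Y) = Y)
G = -4 (G = 1**2 - 5 = 1 - 5 = -4)
F(W) = -24/W (F(W) = (-6*4)/W = -24/W)
(85 + F(G + 0))**2 = (85 - 24/(-4 + 0))**2 = (85 - 24/(-4))**2 = (85 - 24*(-1/4))**2 = (85 + 6)**2 = 91**2 = 8281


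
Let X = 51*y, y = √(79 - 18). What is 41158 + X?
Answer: 41158 + 51*√61 ≈ 41556.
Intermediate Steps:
y = √61 ≈ 7.8102
X = 51*√61 ≈ 398.32
41158 + X = 41158 + 51*√61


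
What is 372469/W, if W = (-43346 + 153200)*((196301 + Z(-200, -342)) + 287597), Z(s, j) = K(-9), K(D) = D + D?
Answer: 372469/53156153520 ≈ 7.0071e-6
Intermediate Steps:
K(D) = 2*D
Z(s, j) = -18 (Z(s, j) = 2*(-9) = -18)
W = 53156153520 (W = (-43346 + 153200)*((196301 - 18) + 287597) = 109854*(196283 + 287597) = 109854*483880 = 53156153520)
372469/W = 372469/53156153520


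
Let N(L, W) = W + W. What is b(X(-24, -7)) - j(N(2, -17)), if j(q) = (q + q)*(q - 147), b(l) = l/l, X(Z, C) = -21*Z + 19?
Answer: -12307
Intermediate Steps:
N(L, W) = 2*W
X(Z, C) = 19 - 21*Z
b(l) = 1
j(q) = 2*q*(-147 + q) (j(q) = (2*q)*(-147 + q) = 2*q*(-147 + q))
b(X(-24, -7)) - j(N(2, -17)) = 1 - 2*2*(-17)*(-147 + 2*(-17)) = 1 - 2*(-34)*(-147 - 34) = 1 - 2*(-34)*(-181) = 1 - 1*12308 = 1 - 12308 = -12307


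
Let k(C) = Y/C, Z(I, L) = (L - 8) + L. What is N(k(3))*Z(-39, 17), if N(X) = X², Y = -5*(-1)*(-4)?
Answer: 10400/9 ≈ 1155.6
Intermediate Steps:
Y = -20 (Y = 5*(-4) = -20)
Z(I, L) = -8 + 2*L (Z(I, L) = (-8 + L) + L = -8 + 2*L)
k(C) = -20/C
N(k(3))*Z(-39, 17) = (-20/3)²*(-8 + 2*17) = (-20*⅓)²*(-8 + 34) = (-20/3)²*26 = (400/9)*26 = 10400/9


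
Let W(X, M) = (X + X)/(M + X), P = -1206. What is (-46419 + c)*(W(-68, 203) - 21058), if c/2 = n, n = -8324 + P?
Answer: 186154570714/135 ≈ 1.3789e+9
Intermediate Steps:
W(X, M) = 2*X/(M + X) (W(X, M) = (2*X)/(M + X) = 2*X/(M + X))
n = -9530 (n = -8324 - 1206 = -9530)
c = -19060 (c = 2*(-9530) = -19060)
(-46419 + c)*(W(-68, 203) - 21058) = (-46419 - 19060)*(2*(-68)/(203 - 68) - 21058) = -65479*(2*(-68)/135 - 21058) = -65479*(2*(-68)*(1/135) - 21058) = -65479*(-136/135 - 21058) = -65479*(-2842966/135) = 186154570714/135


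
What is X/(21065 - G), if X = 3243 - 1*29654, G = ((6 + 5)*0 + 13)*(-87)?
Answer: -26411/22196 ≈ -1.1899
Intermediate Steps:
G = -1131 (G = (11*0 + 13)*(-87) = (0 + 13)*(-87) = 13*(-87) = -1131)
X = -26411 (X = 3243 - 29654 = -26411)
X/(21065 - G) = -26411/(21065 - 1*(-1131)) = -26411/(21065 + 1131) = -26411/22196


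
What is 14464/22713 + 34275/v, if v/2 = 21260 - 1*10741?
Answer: 143017/63114 ≈ 2.2660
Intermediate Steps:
v = 21038 (v = 2*(21260 - 1*10741) = 2*(21260 - 10741) = 2*10519 = 21038)
14464/22713 + 34275/v = 14464/22713 + 34275/21038 = 14464*(1/22713) + 34275*(1/21038) = 128/201 + 34275/21038 = 143017/63114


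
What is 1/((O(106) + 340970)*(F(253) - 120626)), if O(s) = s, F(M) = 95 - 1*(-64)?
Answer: -1/41088402492 ≈ -2.4338e-11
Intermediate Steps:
F(M) = 159 (F(M) = 95 + 64 = 159)
1/((O(106) + 340970)*(F(253) - 120626)) = 1/((106 + 340970)*(159 - 120626)) = 1/(341076*(-120467)) = 1/(-41088402492) = -1/41088402492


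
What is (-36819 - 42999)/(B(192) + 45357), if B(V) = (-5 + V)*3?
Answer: -13303/7653 ≈ -1.7383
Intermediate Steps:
B(V) = -15 + 3*V
(-36819 - 42999)/(B(192) + 45357) = (-36819 - 42999)/((-15 + 3*192) + 45357) = -79818/((-15 + 576) + 45357) = -79818/(561 + 45357) = -79818/45918 = -79818*1/45918 = -13303/7653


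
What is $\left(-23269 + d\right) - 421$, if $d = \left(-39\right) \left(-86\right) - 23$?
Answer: $-20359$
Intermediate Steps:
$d = 3331$ ($d = 3354 - 23 = 3331$)
$\left(-23269 + d\right) - 421 = \left(-23269 + 3331\right) - 421 = -19938 - 421 = -20359$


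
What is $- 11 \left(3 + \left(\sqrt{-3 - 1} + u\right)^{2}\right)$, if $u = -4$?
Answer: $-165 + 176 i \approx -165.0 + 176.0 i$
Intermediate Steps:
$- 11 \left(3 + \left(\sqrt{-3 - 1} + u\right)^{2}\right) = - 11 \left(3 + \left(\sqrt{-3 - 1} - 4\right)^{2}\right) = - 11 \left(3 + \left(\sqrt{-4} - 4\right)^{2}\right) = - 11 \left(3 + \left(2 i - 4\right)^{2}\right) = - 11 \left(3 + \left(-4 + 2 i\right)^{2}\right) = -33 - 11 \left(-4 + 2 i\right)^{2}$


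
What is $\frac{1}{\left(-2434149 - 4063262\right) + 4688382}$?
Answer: $- \frac{1}{1809029} \approx -5.5278 \cdot 10^{-7}$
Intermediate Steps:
$\frac{1}{\left(-2434149 - 4063262\right) + 4688382} = \frac{1}{-6497411 + 4688382} = \frac{1}{-1809029} = - \frac{1}{1809029}$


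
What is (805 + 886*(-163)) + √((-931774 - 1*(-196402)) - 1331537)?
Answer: -143613 + I*√2066909 ≈ -1.4361e+5 + 1437.7*I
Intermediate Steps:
(805 + 886*(-163)) + √((-931774 - 1*(-196402)) - 1331537) = (805 - 144418) + √((-931774 + 196402) - 1331537) = -143613 + √(-735372 - 1331537) = -143613 + √(-2066909) = -143613 + I*√2066909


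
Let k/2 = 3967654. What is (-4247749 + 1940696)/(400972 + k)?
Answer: -2307053/8336280 ≈ -0.27675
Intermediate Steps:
k = 7935308 (k = 2*3967654 = 7935308)
(-4247749 + 1940696)/(400972 + k) = (-4247749 + 1940696)/(400972 + 7935308) = -2307053/8336280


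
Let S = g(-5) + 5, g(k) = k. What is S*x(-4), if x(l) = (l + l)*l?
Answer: 0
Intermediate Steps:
x(l) = 2*l**2 (x(l) = (2*l)*l = 2*l**2)
S = 0 (S = -5 + 5 = 0)
S*x(-4) = 0*(2*(-4)**2) = 0*(2*16) = 0*32 = 0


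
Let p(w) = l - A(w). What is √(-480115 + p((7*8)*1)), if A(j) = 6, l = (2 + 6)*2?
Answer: 3*I*√53345 ≈ 692.9*I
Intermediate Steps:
l = 16 (l = 8*2 = 16)
p(w) = 10 (p(w) = 16 - 1*6 = 16 - 6 = 10)
√(-480115 + p((7*8)*1)) = √(-480115 + 10) = √(-480105) = 3*I*√53345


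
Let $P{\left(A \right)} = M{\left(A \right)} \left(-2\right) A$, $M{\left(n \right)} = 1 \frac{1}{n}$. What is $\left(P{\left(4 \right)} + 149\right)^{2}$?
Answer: $21609$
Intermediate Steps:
$M{\left(n \right)} = \frac{1}{n}$
$P{\left(A \right)} = -2$ ($P{\left(A \right)} = \frac{1}{A} \left(-2\right) A = - \frac{2}{A} A = -2$)
$\left(P{\left(4 \right)} + 149\right)^{2} = \left(-2 + 149\right)^{2} = 147^{2} = 21609$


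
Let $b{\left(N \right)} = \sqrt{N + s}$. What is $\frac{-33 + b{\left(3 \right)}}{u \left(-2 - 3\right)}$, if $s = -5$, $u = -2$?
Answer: $- \frac{33}{10} + \frac{i \sqrt{2}}{10} \approx -3.3 + 0.14142 i$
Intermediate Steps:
$b{\left(N \right)} = \sqrt{-5 + N}$ ($b{\left(N \right)} = \sqrt{N - 5} = \sqrt{-5 + N}$)
$\frac{-33 + b{\left(3 \right)}}{u \left(-2 - 3\right)} = \frac{-33 + \sqrt{-5 + 3}}{\left(-2\right) \left(-2 - 3\right)} = \frac{-33 + \sqrt{-2}}{\left(-2\right) \left(-5\right)} = \frac{-33 + i \sqrt{2}}{10} = \left(-33 + i \sqrt{2}\right) \frac{1}{10} = - \frac{33}{10} + \frac{i \sqrt{2}}{10}$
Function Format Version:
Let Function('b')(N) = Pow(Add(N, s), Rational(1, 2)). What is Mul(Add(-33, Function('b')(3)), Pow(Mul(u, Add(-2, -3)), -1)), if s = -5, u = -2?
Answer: Add(Rational(-33, 10), Mul(Rational(1, 10), I, Pow(2, Rational(1, 2)))) ≈ Add(-3.3000, Mul(0.14142, I))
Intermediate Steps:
Function('b')(N) = Pow(Add(-5, N), Rational(1, 2)) (Function('b')(N) = Pow(Add(N, -5), Rational(1, 2)) = Pow(Add(-5, N), Rational(1, 2)))
Mul(Add(-33, Function('b')(3)), Pow(Mul(u, Add(-2, -3)), -1)) = Mul(Add(-33, Pow(Add(-5, 3), Rational(1, 2))), Pow(Mul(-2, Add(-2, -3)), -1)) = Mul(Add(-33, Pow(-2, Rational(1, 2))), Pow(Mul(-2, -5), -1)) = Mul(Add(-33, Mul(I, Pow(2, Rational(1, 2)))), Pow(10, -1)) = Mul(Add(-33, Mul(I, Pow(2, Rational(1, 2)))), Rational(1, 10)) = Add(Rational(-33, 10), Mul(Rational(1, 10), I, Pow(2, Rational(1, 2))))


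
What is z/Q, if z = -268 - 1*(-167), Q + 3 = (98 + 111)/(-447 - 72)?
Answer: 52419/1766 ≈ 29.682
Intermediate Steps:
Q = -1766/519 (Q = -3 + (98 + 111)/(-447 - 72) = -3 + 209/(-519) = -3 + 209*(-1/519) = -3 - 209/519 = -1766/519 ≈ -3.4027)
z = -101 (z = -268 + 167 = -101)
z/Q = -101/(-1766/519) = -101*(-519/1766) = 52419/1766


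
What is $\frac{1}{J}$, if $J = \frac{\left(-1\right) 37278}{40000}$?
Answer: $- \frac{20000}{18639} \approx -1.073$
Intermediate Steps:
$J = - \frac{18639}{20000}$ ($J = \left(-37278\right) \frac{1}{40000} = - \frac{18639}{20000} \approx -0.93195$)
$\frac{1}{J} = \frac{1}{- \frac{18639}{20000}} = - \frac{20000}{18639}$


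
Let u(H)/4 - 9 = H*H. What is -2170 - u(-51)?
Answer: -12610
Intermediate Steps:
u(H) = 36 + 4*H**2 (u(H) = 36 + 4*(H*H) = 36 + 4*H**2)
-2170 - u(-51) = -2170 - (36 + 4*(-51)**2) = -2170 - (36 + 4*2601) = -2170 - (36 + 10404) = -2170 - 1*10440 = -2170 - 10440 = -12610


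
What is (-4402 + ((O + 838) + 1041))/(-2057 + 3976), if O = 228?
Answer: -2295/1919 ≈ -1.1959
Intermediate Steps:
(-4402 + ((O + 838) + 1041))/(-2057 + 3976) = (-4402 + ((228 + 838) + 1041))/(-2057 + 3976) = (-4402 + (1066 + 1041))/1919 = (-4402 + 2107)*(1/1919) = -2295*1/1919 = -2295/1919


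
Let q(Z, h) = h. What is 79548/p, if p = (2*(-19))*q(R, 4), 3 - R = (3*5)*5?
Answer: -19887/38 ≈ -523.34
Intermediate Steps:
R = -72 (R = 3 - 3*5*5 = 3 - 15*5 = 3 - 1*75 = 3 - 75 = -72)
p = -152 (p = (2*(-19))*4 = -38*4 = -152)
79548/p = 79548/(-152) = 79548*(-1/152) = -19887/38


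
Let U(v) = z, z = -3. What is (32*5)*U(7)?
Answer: -480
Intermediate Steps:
U(v) = -3
(32*5)*U(7) = (32*5)*(-3) = 160*(-3) = -480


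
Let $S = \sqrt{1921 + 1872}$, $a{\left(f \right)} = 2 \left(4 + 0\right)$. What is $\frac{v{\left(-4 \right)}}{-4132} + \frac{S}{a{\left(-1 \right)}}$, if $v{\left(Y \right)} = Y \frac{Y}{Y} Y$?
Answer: $- \frac{4}{1033} + \frac{\sqrt{3793}}{8} \approx 7.6945$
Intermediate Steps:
$a{\left(f \right)} = 8$ ($a{\left(f \right)} = 2 \cdot 4 = 8$)
$v{\left(Y \right)} = Y^{2}$ ($v{\left(Y \right)} = Y 1 Y = Y Y = Y^{2}$)
$S = \sqrt{3793} \approx 61.587$
$\frac{v{\left(-4 \right)}}{-4132} + \frac{S}{a{\left(-1 \right)}} = \frac{\left(-4\right)^{2}}{-4132} + \frac{\sqrt{3793}}{8} = 16 \left(- \frac{1}{4132}\right) + \sqrt{3793} \cdot \frac{1}{8} = - \frac{4}{1033} + \frac{\sqrt{3793}}{8}$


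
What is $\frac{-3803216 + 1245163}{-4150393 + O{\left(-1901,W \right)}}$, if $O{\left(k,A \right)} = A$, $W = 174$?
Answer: $\frac{2558053}{4150219} \approx 0.61637$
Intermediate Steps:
$\frac{-3803216 + 1245163}{-4150393 + O{\left(-1901,W \right)}} = \frac{-3803216 + 1245163}{-4150393 + 174} = - \frac{2558053}{-4150219} = \left(-2558053\right) \left(- \frac{1}{4150219}\right) = \frac{2558053}{4150219}$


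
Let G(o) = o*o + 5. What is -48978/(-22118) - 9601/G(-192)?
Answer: 796707482/407734271 ≈ 1.9540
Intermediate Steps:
G(o) = 5 + o² (G(o) = o² + 5 = 5 + o²)
-48978/(-22118) - 9601/G(-192) = -48978/(-22118) - 9601/(5 + (-192)²) = -48978*(-1/22118) - 9601/(5 + 36864) = 24489/11059 - 9601/36869 = 796707482/407734271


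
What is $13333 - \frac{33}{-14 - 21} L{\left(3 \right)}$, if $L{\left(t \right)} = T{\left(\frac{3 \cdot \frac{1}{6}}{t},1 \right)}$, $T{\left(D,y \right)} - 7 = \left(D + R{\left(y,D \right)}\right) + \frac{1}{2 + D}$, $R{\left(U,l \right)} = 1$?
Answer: $\frac{12140433}{910} \approx 13341.0$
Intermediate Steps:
$T{\left(D,y \right)} = 8 + D + \frac{1}{2 + D}$ ($T{\left(D,y \right)} = 7 + \left(\left(D + 1\right) + \frac{1}{2 + D}\right) = 7 + \left(\left(1 + D\right) + \frac{1}{2 + D}\right) = 7 + \left(1 + D + \frac{1}{2 + D}\right) = 8 + D + \frac{1}{2 + D}$)
$L{\left(t \right)} = \frac{17 + \frac{5}{t} + \frac{1}{4 t^{2}}}{2 + \frac{1}{2 t}}$ ($L{\left(t \right)} = \frac{17 + \left(\frac{3 \cdot \frac{1}{6}}{t}\right)^{2} + 10 \frac{3 \cdot \frac{1}{6}}{t}}{2 + \frac{3 \cdot \frac{1}{6}}{t}} = \frac{17 + \left(\frac{1}{2 t}\right)^{2} + 10 \frac{1}{2 t}}{2 + \frac{1}{2 t}} = \frac{17 + \frac{1}{4 t^{2}} + \frac{5}{t}}{2 + \frac{1}{2 t}} = \frac{17 + \frac{5}{t} + \frac{1}{4 t^{2}}}{2 + \frac{1}{2 t}}$)
$13333 - \frac{33}{-14 - 21} L{\left(3 \right)} = 13333 - \frac{33}{-14 - 21} \frac{1 + 20 \cdot 3 + 68 \cdot 3^{2}}{2 \cdot 3 \left(1 + 4 \cdot 3\right)} = 13333 - \frac{33}{-35} \cdot \frac{1}{2} \cdot \frac{1}{3} \frac{1}{1 + 12} \left(1 + 60 + 68 \cdot 9\right) = 13333 - 33 \left(- \frac{1}{35}\right) \frac{1}{2} \cdot \frac{1}{3} \cdot \frac{1}{13} \left(1 + 60 + 612\right) = 13333 - - \frac{33 \cdot \frac{1}{2} \cdot \frac{1}{3} \cdot \frac{1}{13} \cdot 673}{35} = 13333 - \left(- \frac{33}{35}\right) \frac{673}{78} = 13333 - - \frac{7403}{910} = 13333 + \frac{7403}{910} = \frac{12140433}{910}$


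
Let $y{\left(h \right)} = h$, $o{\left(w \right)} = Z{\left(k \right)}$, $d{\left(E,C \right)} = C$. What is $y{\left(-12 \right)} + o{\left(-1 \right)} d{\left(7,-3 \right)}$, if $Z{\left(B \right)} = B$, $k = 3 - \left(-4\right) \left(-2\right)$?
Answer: $3$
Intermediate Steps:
$k = -5$ ($k = 3 - 8 = -5$)
$o{\left(w \right)} = -5$
$y{\left(-12 \right)} + o{\left(-1 \right)} d{\left(7,-3 \right)} = -12 - -15 = -12 + 15 = 3$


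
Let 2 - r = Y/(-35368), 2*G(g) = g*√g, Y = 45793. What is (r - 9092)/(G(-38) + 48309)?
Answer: -15528895538043/82540890502232 - 6107537213*I*√38/82540890502232 ≈ -0.18814 - 0.00045613*I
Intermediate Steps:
G(g) = g^(3/2)/2 (G(g) = (g*√g)/2 = g^(3/2)/2)
r = 116529/35368 (r = 2 - 45793/(-35368) = 2 - 45793*(-1)/35368 = 2 - 1*(-45793/35368) = 2 + 45793/35368 = 116529/35368 ≈ 3.2948)
(r - 9092)/(G(-38) + 48309) = (116529/35368 - 9092)/((-38)^(3/2)/2 + 48309) = -321449327/(35368*((-38*I*√38)/2 + 48309)) = -321449327/(35368*(-19*I*√38 + 48309)) = -321449327/(35368*(48309 - 19*I*√38))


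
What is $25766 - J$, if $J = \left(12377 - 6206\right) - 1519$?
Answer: $21114$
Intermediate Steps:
$J = 4652$ ($J = 6171 - 1519 = 4652$)
$25766 - J = 25766 - 4652 = 21114$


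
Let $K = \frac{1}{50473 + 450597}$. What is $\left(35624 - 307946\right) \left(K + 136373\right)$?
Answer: $- \frac{9304210518572871}{250535} \approx -3.7137 \cdot 10^{10}$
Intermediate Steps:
$K = \frac{1}{501070} \approx 1.9957 \cdot 10^{-6}$
$\left(35624 - 307946\right) \left(K + 136373\right) = \left(35624 - 307946\right) \left(\frac{1}{501070} + 136373\right) = \left(35624 - 307946\right) \frac{68332419111}{501070} = \left(-272322\right) \frac{68332419111}{501070} = - \frac{9304210518572871}{250535}$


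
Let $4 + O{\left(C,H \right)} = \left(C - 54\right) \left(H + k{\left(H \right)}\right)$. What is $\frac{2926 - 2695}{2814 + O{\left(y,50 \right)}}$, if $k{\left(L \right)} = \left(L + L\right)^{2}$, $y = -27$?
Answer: $- \frac{231}{811240} \approx -0.00028475$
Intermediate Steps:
$k{\left(L \right)} = 4 L^{2}$ ($k{\left(L \right)} = \left(2 L\right)^{2} = 4 L^{2}$)
$O{\left(C,H \right)} = -4 + \left(-54 + C\right) \left(H + 4 H^{2}\right)$ ($O{\left(C,H \right)} = -4 + \left(C - 54\right) \left(H + 4 H^{2}\right) = -4 + \left(-54 + C\right) \left(H + 4 H^{2}\right)$)
$\frac{2926 - 2695}{2814 + O{\left(y,50 \right)}} = \frac{2926 - 2695}{2814 - \left(4054 + 810000\right)} = \frac{231}{2814 - \left(544054 + 270000\right)} = \frac{231}{2814 - 814054} = \frac{231}{-811240} = 231 \left(- \frac{1}{811240}\right) = - \frac{231}{811240}$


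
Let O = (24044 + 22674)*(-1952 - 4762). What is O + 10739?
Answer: -313653913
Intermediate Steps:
O = -313664652 (O = 46718*(-6714) = -313664652)
O + 10739 = -313664652 + 10739 = -313653913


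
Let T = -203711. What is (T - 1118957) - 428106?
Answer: -1750774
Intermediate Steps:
(T - 1118957) - 428106 = (-203711 - 1118957) - 428106 = -1322668 - 428106 = -1750774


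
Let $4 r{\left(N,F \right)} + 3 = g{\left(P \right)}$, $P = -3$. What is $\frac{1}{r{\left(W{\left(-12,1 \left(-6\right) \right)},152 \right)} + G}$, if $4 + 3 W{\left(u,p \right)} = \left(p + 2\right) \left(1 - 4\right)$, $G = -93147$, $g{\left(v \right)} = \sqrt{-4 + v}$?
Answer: $- \frac{372591}{34706013322} - \frac{i \sqrt{7}}{34706013322} \approx -1.0736 \cdot 10^{-5} - 7.6233 \cdot 10^{-11} i$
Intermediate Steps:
$W{\left(u,p \right)} = - \frac{10}{3} - p$ ($W{\left(u,p \right)} = - \frac{4}{3} + \frac{\left(p + 2\right) \left(1 - 4\right)}{3} = - \frac{4}{3} + \frac{\left(2 + p\right) \left(-3\right)}{3} = - \frac{4}{3} + \frac{-6 - 3 p}{3} = - \frac{4}{3} - \left(2 + p\right) = - \frac{10}{3} - p$)
$r{\left(N,F \right)} = - \frac{3}{4} + \frac{i \sqrt{7}}{4}$ ($r{\left(N,F \right)} = - \frac{3}{4} + \frac{\sqrt{-4 - 3}}{4} = - \frac{3}{4} + \frac{\sqrt{-7}}{4} = - \frac{3}{4} + \frac{i \sqrt{7}}{4}$)
$\frac{1}{r{\left(W{\left(-12,1 \left(-6\right) \right)},152 \right)} + G} = \frac{1}{\left(- \frac{3}{4} + \frac{i \sqrt{7}}{4}\right) - 93147} = \frac{1}{- \frac{372591}{4} + \frac{i \sqrt{7}}{4}}$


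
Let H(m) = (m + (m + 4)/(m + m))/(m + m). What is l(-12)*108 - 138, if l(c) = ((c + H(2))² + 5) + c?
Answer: 199563/16 ≈ 12473.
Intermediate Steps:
H(m) = (m + (4 + m)/(2*m))/(2*m) (H(m) = (m + (4 + m)/((2*m)))/((2*m)) = (m + (4 + m)*(1/(2*m)))*(1/(2*m)) = (m + (4 + m)/(2*m))*(1/(2*m)) = (m + (4 + m)/(2*m))/(2*m))
l(c) = 5 + c + (7/8 + c)² (l(c) = ((c + (¼)*(4 + 2 + 2*2²)/2²)² + 5) + c = ((c + (¼)*(¼)*(4 + 2 + 2*4))² + 5) + c = ((c + (¼)*(¼)*(4 + 2 + 8))² + 5) + c = ((c + (¼)*(¼)*14)² + 5) + c = ((c + 7/8)² + 5) + c = ((7/8 + c)² + 5) + c = (5 + (7/8 + c)²) + c = 5 + c + (7/8 + c)²)
l(-12)*108 - 138 = (369/64 + (-12)² + (11/4)*(-12))*108 - 138 = (369/64 + 144 - 33)*108 - 138 = (7473/64)*108 - 138 = 201771/16 - 138 = 199563/16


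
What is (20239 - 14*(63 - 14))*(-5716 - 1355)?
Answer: -138259263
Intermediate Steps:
(20239 - 14*(63 - 14))*(-5716 - 1355) = (20239 - 14*49)*(-7071) = (20239 - 686)*(-7071) = 19553*(-7071) = -138259263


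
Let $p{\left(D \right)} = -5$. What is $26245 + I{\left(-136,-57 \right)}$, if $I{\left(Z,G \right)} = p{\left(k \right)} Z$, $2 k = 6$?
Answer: $26925$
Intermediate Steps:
$k = 3$ ($k = \frac{1}{2} \cdot 6 = 3$)
$I{\left(Z,G \right)} = - 5 Z$
$26245 + I{\left(-136,-57 \right)} = 26245 - -680 = 26245 + 680 = 26925$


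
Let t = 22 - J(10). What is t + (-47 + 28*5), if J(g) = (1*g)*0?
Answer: 115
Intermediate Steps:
J(g) = 0 (J(g) = g*0 = 0)
t = 22 (t = 22 - 1*0 = 22 + 0 = 22)
t + (-47 + 28*5) = 22 + (-47 + 28*5) = 22 + (-47 + 140) = 22 + 93 = 115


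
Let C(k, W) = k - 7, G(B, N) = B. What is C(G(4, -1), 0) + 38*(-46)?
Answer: -1751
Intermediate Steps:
C(k, W) = -7 + k
C(G(4, -1), 0) + 38*(-46) = (-7 + 4) + 38*(-46) = -3 - 1748 = -1751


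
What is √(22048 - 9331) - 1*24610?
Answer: -24610 + 9*√157 ≈ -24497.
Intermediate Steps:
√(22048 - 9331) - 1*24610 = √12717 - 24610 = 9*√157 - 24610 = -24610 + 9*√157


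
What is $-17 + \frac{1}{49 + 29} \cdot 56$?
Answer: $- \frac{635}{39} \approx -16.282$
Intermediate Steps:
$-17 + \frac{1}{49 + 29} \cdot 56 = -17 + \frac{1}{78} \cdot 56 = -17 + \frac{28}{39} = - \frac{635}{39}$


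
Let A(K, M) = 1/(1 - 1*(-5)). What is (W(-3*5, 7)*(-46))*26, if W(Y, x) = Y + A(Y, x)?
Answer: 53222/3 ≈ 17741.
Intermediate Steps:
A(K, M) = ⅙ (A(K, M) = 1/(1 + 5) = 1/6 = ⅙)
W(Y, x) = ⅙ + Y (W(Y, x) = Y + ⅙ = ⅙ + Y)
(W(-3*5, 7)*(-46))*26 = ((⅙ - 3*5)*(-46))*26 = ((⅙ - 15)*(-46))*26 = -89/6*(-46)*26 = (2047/3)*26 = 53222/3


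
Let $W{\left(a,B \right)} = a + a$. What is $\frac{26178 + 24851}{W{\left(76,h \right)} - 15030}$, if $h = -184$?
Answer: $- \frac{51029}{14878} \approx -3.4298$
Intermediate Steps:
$W{\left(a,B \right)} = 2 a$
$\frac{26178 + 24851}{W{\left(76,h \right)} - 15030} = \frac{26178 + 24851}{2 \cdot 76 - 15030} = \frac{51029}{152 - 15030} = \frac{51029}{-14878} = 51029 \left(- \frac{1}{14878}\right) = - \frac{51029}{14878}$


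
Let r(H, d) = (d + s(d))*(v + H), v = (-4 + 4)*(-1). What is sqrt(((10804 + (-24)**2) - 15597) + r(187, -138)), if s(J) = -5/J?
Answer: I*sqrt(571628982)/138 ≈ 173.25*I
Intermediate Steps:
v = 0 (v = 0*(-1) = 0)
r(H, d) = H*(d - 5/d) (r(H, d) = (d - 5/d)*(0 + H) = (d - 5/d)*H = H*(d - 5/d))
sqrt(((10804 + (-24)**2) - 15597) + r(187, -138)) = sqrt(((10804 + (-24)**2) - 15597) + 187*(-5 + (-138)**2)/(-138)) = sqrt(((10804 + 576) - 15597) + 187*(-1/138)*(-5 + 19044)) = sqrt((11380 - 15597) + 187*(-1/138)*19039) = sqrt(-4217 - 3560293/138) = sqrt(-4142239/138) = I*sqrt(571628982)/138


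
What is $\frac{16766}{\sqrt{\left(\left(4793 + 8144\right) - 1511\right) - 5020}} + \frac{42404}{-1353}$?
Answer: $- \frac{42404}{1353} + \frac{8383 \sqrt{6406}}{3203} \approx 178.14$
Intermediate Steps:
$\frac{16766}{\sqrt{\left(\left(4793 + 8144\right) - 1511\right) - 5020}} + \frac{42404}{-1353} = \frac{16766}{\sqrt{\left(12937 - 1511\right) - 5020}} + 42404 \left(- \frac{1}{1353}\right) = \frac{16766}{\sqrt{11426 - 5020}} - \frac{42404}{1353} = \frac{16766}{\sqrt{6406}} - \frac{42404}{1353} = 16766 \frac{\sqrt{6406}}{6406} - \frac{42404}{1353} = \frac{8383 \sqrt{6406}}{3203} - \frac{42404}{1353} = - \frac{42404}{1353} + \frac{8383 \sqrt{6406}}{3203}$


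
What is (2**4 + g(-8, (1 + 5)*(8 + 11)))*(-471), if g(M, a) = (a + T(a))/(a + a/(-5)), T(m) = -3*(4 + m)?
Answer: -119634/19 ≈ -6296.5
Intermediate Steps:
T(m) = -12 - 3*m
g(M, a) = 5*(-12 - 2*a)/(4*a) (g(M, a) = (a + (-12 - 3*a))/(a + a/(-5)) = (-12 - 2*a)/(a + a*(-1/5)) = (-12 - 2*a)/(a - a/5) = (-12 - 2*a)/((4*a/5)) = (-12 - 2*a)*(5/(4*a)) = 5*(-12 - 2*a)/(4*a))
(2**4 + g(-8, (1 + 5)*(8 + 11)))*(-471) = (2**4 + (-5/2 - 15*1/((1 + 5)*(8 + 11))))*(-471) = (16 + (-5/2 - 15/(6*19)))*(-471) = (16 + (-5/2 - 15/114))*(-471) = (16 + (-5/2 - 15*1/114))*(-471) = (16 + (-5/2 - 5/38))*(-471) = (16 - 50/19)*(-471) = (254/19)*(-471) = -119634/19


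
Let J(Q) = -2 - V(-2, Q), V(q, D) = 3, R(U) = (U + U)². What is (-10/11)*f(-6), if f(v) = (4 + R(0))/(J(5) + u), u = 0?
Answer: 8/11 ≈ 0.72727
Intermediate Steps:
R(U) = 4*U² (R(U) = (2*U)² = 4*U²)
J(Q) = -5 (J(Q) = -2 - 1*3 = -2 - 3 = -5)
f(v) = -⅘ (f(v) = (4 + 4*0²)/(-5 + 0) = (4 + 4*0)/(-5) = (4 + 0)*(-⅕) = 4*(-⅕) = -⅘)
(-10/11)*f(-6) = -10/11*(-⅘) = 8/11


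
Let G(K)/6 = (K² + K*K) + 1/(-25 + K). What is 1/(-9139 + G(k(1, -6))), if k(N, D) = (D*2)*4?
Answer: 73/1351151 ≈ 5.4028e-5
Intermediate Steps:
k(N, D) = 8*D (k(N, D) = (2*D)*4 = 8*D)
G(K) = 6/(-25 + K) + 12*K² (G(K) = 6*((K² + K*K) + 1/(-25 + K)) = 6*((K² + K²) + 1/(-25 + K)) = 6*(2*K² + 1/(-25 + K)) = 6*(1/(-25 + K) + 2*K²) = 6/(-25 + K) + 12*K²)
1/(-9139 + G(k(1, -6))) = 1/(-9139 + 6*(1 - 50*(8*(-6))² + 2*(8*(-6))³)/(-25 + 8*(-6))) = 1/(-9139 + 6*(1 - 50*(-48)² + 2*(-48)³)/(-25 - 48)) = 1/(-9139 + 6*(1 - 50*2304 + 2*(-110592))/(-73)) = 1/(-9139 + 6*(-1/73)*(1 - 115200 - 221184)) = 1/(-9139 + 6*(-1/73)*(-336383)) = 1/(-9139 + 2018298/73) = 1/(1351151/73) = 73/1351151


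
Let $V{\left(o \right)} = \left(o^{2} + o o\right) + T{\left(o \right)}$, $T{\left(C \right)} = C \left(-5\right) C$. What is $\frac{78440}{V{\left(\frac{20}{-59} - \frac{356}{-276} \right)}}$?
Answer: $- \frac{433329778680}{14984641} \approx -28918.0$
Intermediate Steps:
$T{\left(C \right)} = - 5 C^{2}$ ($T{\left(C \right)} = - 5 C C = - 5 C^{2}$)
$V{\left(o \right)} = - 3 o^{2}$ ($V{\left(o \right)} = \left(o^{2} + o o\right) - 5 o^{2} = \left(o^{2} + o^{2}\right) - 5 o^{2} = 2 o^{2} - 5 o^{2} = - 3 o^{2}$)
$\frac{78440}{V{\left(\frac{20}{-59} - \frac{356}{-276} \right)}} = \frac{78440}{\left(-3\right) \left(\frac{20}{-59} - \frac{356}{-276}\right)^{2}} = \frac{78440}{\left(-3\right) \left(20 \left(- \frac{1}{59}\right) - - \frac{89}{69}\right)^{2}} = \frac{78440}{\left(-3\right) \left(- \frac{20}{59} + \frac{89}{69}\right)^{2}} = \frac{78440}{\left(-3\right) \left(\frac{3871}{4071}\right)^{2}} = \frac{78440}{\left(-3\right) \frac{14984641}{16573041}} = \frac{78440}{- \frac{14984641}{5524347}} = 78440 \left(- \frac{5524347}{14984641}\right) = - \frac{433329778680}{14984641}$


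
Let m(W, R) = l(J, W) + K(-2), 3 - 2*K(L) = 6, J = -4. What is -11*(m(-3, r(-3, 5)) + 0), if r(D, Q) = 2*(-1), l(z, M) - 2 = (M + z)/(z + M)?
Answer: -33/2 ≈ -16.500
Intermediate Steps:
K(L) = -3/2 (K(L) = 3/2 - ½*6 = 3/2 - 3 = -3/2)
l(z, M) = 3 (l(z, M) = 2 + (M + z)/(z + M) = 2 + (M + z)/(M + z) = 2 + 1 = 3)
r(D, Q) = -2
m(W, R) = 3/2 (m(W, R) = 3 - 3/2 = 3/2)
-11*(m(-3, r(-3, 5)) + 0) = -11*(3/2 + 0) = -11*3/2 = -33/2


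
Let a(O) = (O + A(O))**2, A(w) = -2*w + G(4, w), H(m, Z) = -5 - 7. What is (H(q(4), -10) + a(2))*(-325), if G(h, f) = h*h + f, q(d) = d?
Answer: -79300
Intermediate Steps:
G(h, f) = f + h**2 (G(h, f) = h**2 + f = f + h**2)
H(m, Z) = -12
A(w) = 16 - w (A(w) = -2*w + (w + 4**2) = -2*w + (w + 16) = -2*w + (16 + w) = 16 - w)
a(O) = 256 (a(O) = (O + (16 - O))**2 = 16**2 = 256)
(H(q(4), -10) + a(2))*(-325) = (-12 + 256)*(-325) = 244*(-325) = -79300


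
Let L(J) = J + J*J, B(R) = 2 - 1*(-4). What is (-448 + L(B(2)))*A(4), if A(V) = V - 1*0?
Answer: -1624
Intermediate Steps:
B(R) = 6 (B(R) = 2 + 4 = 6)
A(V) = V (A(V) = V + 0 = V)
L(J) = J + J²
(-448 + L(B(2)))*A(4) = (-448 + 6*(1 + 6))*4 = (-448 + 6*7)*4 = (-448 + 42)*4 = -406*4 = -1624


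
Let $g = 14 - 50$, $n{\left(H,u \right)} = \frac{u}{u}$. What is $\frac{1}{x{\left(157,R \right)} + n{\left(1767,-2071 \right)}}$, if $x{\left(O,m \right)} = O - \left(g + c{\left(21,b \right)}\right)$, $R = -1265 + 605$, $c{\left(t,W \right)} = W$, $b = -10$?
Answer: $\frac{1}{204} \approx 0.004902$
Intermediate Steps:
$n{\left(H,u \right)} = 1$
$g = -36$ ($g = 14 - 50 = -36$)
$R = -660$
$x{\left(O,m \right)} = 46 + O$ ($x{\left(O,m \right)} = O - \left(-36 - 10\right) = O - -46 = O + 46 = 46 + O$)
$\frac{1}{x{\left(157,R \right)} + n{\left(1767,-2071 \right)}} = \frac{1}{\left(46 + 157\right) + 1} = \frac{1}{203 + 1} = \frac{1}{204}$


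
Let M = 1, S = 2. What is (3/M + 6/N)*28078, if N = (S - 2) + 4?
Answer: 126351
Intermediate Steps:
N = 4 (N = (2 - 2) + 4 = 0 + 4 = 4)
(3/M + 6/N)*28078 = (3/1 + 6/4)*28078 = (3*1 + 6*(¼))*28078 = (3 + 3/2)*28078 = (9/2)*28078 = 126351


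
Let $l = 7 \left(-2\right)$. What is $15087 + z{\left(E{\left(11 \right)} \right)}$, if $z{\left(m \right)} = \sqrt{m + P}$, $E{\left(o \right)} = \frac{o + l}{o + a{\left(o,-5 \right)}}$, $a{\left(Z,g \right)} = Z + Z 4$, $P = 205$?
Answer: $15087 + \frac{3 \sqrt{11022}}{22} \approx 15101.0$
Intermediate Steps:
$a{\left(Z,g \right)} = 5 Z$ ($a{\left(Z,g \right)} = Z + 4 Z = 5 Z$)
$l = -14$
$E{\left(o \right)} = \frac{-14 + o}{6 o}$ ($E{\left(o \right)} = \frac{o - 14}{o + 5 o} = \frac{-14 + o}{6 o}$)
$z{\left(m \right)} = \sqrt{205 + m}$ ($z{\left(m \right)} = \sqrt{m + 205} = \sqrt{205 + m}$)
$15087 + z{\left(E{\left(11 \right)} \right)} = 15087 + \sqrt{205 + \frac{-14 + 11}{6 \cdot 11}} = 15087 + \sqrt{205 + \frac{1}{6} \cdot \frac{1}{11} \left(-3\right)} = 15087 + \sqrt{205 - \frac{1}{22}} = 15087 + \sqrt{\frac{4509}{22}} = 15087 + \frac{3 \sqrt{11022}}{22}$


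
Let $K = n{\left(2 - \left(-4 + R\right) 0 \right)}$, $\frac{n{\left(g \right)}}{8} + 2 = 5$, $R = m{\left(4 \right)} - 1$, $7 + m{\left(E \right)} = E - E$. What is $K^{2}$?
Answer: $576$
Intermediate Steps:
$m{\left(E \right)} = -7$ ($m{\left(E \right)} = -7 + \left(E - E\right) = -7 + 0 = -7$)
$R = -8$ ($R = -7 - 1 = -8$)
$n{\left(g \right)} = 24$ ($n{\left(g \right)} = -16 + 8 \cdot 5 = -16 + 40 = 24$)
$K = 24$
$K^{2} = 24^{2} = 576$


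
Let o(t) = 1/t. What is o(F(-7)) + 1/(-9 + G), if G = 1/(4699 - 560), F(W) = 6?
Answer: 3104/55875 ≈ 0.055553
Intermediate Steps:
G = 1/4139 ≈ 0.00024160
o(F(-7)) + 1/(-9 + G) = 1/6 + 1/(-9 + 1/4139) = ⅙ + 1/(-37250/4139) = ⅙ - 4139/37250 = 3104/55875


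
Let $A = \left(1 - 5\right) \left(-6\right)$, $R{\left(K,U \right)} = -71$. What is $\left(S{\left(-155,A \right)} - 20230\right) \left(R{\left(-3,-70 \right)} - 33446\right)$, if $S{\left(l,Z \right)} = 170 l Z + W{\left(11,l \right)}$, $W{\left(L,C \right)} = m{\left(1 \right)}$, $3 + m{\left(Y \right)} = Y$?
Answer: $21874266744$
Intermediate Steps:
$m{\left(Y \right)} = -3 + Y$
$W{\left(L,C \right)} = -2$ ($W{\left(L,C \right)} = -3 + 1 = -2$)
$A = 24$ ($A = \left(-4\right) \left(-6\right) = 24$)
$S{\left(l,Z \right)} = -2 + 170 Z l$ ($S{\left(l,Z \right)} = 170 l Z - 2 = 170 Z l - 2 = -2 + 170 Z l$)
$\left(S{\left(-155,A \right)} - 20230\right) \left(R{\left(-3,-70 \right)} - 33446\right) = \left(\left(-2 + 170 \cdot 24 \left(-155\right)\right) - 20230\right) \left(-71 - 33446\right) = \left(\left(-2 - 632400\right) - 20230\right) \left(-33517\right) = \left(-632402 - 20230\right) \left(-33517\right) = \left(-652632\right) \left(-33517\right) = 21874266744$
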